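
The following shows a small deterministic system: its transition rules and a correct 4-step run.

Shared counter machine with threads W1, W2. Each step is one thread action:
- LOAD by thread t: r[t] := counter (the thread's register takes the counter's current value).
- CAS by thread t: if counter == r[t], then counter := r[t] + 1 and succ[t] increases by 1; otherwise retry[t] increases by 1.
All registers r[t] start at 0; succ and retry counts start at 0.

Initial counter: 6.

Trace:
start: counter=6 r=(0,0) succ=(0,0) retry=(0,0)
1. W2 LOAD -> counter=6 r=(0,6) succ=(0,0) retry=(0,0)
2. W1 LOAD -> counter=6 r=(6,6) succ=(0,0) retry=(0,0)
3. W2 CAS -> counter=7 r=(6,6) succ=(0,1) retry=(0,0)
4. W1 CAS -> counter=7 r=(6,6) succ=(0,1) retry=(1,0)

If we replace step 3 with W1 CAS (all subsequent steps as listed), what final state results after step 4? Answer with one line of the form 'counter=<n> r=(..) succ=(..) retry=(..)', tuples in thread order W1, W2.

counter=7 r=(6,6) succ=(1,0) retry=(1,0)

(re-executing from step 3 with the substitution; state before step 3: counter=6 r=(6,6) succ=(0,0) retry=(0,0))
3. W1 CAS -> counter=7 r=(6,6) succ=(1,0) retry=(0,0)
4. W1 CAS -> counter=7 r=(6,6) succ=(1,0) retry=(1,0)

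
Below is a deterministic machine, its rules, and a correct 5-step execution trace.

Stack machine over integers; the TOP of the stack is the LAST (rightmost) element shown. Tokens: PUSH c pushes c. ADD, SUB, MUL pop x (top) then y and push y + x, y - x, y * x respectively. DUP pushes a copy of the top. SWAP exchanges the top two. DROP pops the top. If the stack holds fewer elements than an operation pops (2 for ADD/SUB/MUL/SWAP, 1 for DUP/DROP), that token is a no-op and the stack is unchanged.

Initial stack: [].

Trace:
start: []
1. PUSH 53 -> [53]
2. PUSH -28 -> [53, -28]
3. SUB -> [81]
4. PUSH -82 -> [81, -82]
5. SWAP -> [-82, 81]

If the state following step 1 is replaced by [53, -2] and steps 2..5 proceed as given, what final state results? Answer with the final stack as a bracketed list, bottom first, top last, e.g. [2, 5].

state after step 1 := [53, -2]
2. PUSH -28 -> [53, -2, -28]
3. SUB -> [53, 26]
4. PUSH -82 -> [53, 26, -82]
5. SWAP -> [53, -82, 26]

[53, -82, 26]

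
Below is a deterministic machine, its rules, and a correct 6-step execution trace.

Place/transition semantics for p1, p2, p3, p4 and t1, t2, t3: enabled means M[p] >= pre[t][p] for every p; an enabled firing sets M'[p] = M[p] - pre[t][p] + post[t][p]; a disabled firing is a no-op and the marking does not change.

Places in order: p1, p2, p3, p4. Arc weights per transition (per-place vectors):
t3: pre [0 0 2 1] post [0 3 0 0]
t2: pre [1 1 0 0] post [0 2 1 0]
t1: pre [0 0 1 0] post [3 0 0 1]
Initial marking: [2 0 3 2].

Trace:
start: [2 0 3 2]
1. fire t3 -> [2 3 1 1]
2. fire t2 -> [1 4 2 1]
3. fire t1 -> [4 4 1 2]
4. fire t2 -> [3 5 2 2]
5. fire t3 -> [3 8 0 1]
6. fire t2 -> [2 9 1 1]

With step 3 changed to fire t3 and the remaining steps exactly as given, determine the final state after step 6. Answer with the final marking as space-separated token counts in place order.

(re-executing from step 3 with the substitution; state before step 3: [1 4 2 1])
3. fire t3 -> [1 7 0 0]
4. fire t2 -> [0 8 1 0]
5. fire t3 -> [0 8 1 0]
6. fire t2 -> [0 8 1 0]

0 8 1 0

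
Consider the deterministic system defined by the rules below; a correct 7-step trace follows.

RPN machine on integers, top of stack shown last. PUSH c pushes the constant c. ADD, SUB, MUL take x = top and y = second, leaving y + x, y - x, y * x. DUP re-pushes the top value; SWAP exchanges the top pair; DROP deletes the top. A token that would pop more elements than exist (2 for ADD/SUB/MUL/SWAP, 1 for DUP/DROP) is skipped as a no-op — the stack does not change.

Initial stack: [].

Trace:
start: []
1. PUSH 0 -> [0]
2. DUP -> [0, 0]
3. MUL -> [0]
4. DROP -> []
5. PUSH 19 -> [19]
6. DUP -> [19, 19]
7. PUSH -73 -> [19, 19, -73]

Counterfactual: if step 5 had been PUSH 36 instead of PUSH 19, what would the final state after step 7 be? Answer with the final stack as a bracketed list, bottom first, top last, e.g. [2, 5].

(re-executing from step 5 with the substitution; state before step 5: [])
5. PUSH 36 -> [36]
6. DUP -> [36, 36]
7. PUSH -73 -> [36, 36, -73]

[36, 36, -73]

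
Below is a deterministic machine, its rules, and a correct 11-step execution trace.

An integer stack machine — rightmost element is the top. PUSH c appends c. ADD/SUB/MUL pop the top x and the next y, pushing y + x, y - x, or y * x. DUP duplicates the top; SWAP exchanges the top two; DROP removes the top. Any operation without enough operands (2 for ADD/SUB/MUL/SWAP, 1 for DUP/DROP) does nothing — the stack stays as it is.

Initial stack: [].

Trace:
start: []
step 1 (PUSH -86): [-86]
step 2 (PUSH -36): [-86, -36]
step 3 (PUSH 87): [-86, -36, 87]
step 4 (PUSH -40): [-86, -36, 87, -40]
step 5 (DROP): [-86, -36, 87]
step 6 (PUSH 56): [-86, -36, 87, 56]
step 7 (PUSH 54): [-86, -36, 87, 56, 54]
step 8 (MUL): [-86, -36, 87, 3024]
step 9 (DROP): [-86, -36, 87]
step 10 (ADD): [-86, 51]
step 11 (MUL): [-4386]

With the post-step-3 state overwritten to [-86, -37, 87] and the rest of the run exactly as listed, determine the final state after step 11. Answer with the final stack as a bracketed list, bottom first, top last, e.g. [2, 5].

state after step 3 := [-86, -37, 87]
step 4 (PUSH -40): [-86, -37, 87, -40]
step 5 (DROP): [-86, -37, 87]
step 6 (PUSH 56): [-86, -37, 87, 56]
step 7 (PUSH 54): [-86, -37, 87, 56, 54]
step 8 (MUL): [-86, -37, 87, 3024]
step 9 (DROP): [-86, -37, 87]
step 10 (ADD): [-86, 50]
step 11 (MUL): [-4300]

[-4300]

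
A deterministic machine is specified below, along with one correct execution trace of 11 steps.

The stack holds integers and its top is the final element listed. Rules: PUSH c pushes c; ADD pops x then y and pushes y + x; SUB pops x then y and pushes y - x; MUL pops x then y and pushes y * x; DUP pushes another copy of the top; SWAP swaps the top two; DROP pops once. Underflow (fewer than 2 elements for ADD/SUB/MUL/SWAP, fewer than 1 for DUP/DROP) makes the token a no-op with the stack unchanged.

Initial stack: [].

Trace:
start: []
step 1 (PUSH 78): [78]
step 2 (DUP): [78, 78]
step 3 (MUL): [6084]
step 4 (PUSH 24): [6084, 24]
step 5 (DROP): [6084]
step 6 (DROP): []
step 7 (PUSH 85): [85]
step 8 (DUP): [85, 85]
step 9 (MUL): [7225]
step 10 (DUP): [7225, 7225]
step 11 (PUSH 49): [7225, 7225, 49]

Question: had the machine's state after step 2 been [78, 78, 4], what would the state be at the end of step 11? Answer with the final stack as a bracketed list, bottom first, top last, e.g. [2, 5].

state after step 2 := [78, 78, 4]
step 3 (MUL): [78, 312]
step 4 (PUSH 24): [78, 312, 24]
step 5 (DROP): [78, 312]
step 6 (DROP): [78]
step 7 (PUSH 85): [78, 85]
step 8 (DUP): [78, 85, 85]
step 9 (MUL): [78, 7225]
step 10 (DUP): [78, 7225, 7225]
step 11 (PUSH 49): [78, 7225, 7225, 49]

[78, 7225, 7225, 49]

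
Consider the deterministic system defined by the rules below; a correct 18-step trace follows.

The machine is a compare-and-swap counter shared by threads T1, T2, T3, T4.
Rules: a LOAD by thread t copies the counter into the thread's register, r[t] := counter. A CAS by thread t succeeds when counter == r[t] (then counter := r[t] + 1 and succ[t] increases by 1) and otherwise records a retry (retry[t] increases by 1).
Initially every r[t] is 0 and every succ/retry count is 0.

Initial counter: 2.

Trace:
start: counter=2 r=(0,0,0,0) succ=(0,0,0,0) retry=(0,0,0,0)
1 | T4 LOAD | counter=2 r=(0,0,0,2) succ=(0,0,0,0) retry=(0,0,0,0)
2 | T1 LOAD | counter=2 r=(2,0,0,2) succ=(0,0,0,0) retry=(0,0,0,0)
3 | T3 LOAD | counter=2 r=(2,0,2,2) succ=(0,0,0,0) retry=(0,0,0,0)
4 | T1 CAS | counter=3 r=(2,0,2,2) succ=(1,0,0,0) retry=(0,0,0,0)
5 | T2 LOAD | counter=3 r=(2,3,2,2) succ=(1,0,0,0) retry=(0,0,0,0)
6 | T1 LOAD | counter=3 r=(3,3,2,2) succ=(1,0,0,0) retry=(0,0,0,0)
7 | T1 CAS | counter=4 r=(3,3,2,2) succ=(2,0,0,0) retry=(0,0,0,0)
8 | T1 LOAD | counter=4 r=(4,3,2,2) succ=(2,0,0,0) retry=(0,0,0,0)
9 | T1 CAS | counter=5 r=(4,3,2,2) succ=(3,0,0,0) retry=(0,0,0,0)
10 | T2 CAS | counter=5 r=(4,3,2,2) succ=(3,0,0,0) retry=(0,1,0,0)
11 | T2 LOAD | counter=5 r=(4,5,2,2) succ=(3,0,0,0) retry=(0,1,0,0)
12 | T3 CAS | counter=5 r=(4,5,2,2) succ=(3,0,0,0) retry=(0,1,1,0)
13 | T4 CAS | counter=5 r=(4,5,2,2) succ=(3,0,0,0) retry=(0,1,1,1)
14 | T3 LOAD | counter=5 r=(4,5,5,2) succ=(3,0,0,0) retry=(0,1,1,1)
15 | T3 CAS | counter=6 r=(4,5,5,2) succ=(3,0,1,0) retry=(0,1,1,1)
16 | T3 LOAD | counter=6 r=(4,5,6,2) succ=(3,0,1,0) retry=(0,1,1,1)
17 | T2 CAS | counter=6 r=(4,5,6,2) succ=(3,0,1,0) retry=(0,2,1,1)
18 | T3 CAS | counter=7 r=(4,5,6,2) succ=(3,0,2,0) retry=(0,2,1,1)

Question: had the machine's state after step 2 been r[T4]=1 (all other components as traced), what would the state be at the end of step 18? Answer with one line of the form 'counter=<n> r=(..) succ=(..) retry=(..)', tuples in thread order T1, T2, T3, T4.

counter=7 r=(4,5,6,1) succ=(3,0,2,0) retry=(0,2,1,1)

state after step 2 := counter=2 r=(2,0,0,1) succ=(0,0,0,0) retry=(0,0,0,0)
3 | T3 LOAD | counter=2 r=(2,0,2,1) succ=(0,0,0,0) retry=(0,0,0,0)
4 | T1 CAS | counter=3 r=(2,0,2,1) succ=(1,0,0,0) retry=(0,0,0,0)
5 | T2 LOAD | counter=3 r=(2,3,2,1) succ=(1,0,0,0) retry=(0,0,0,0)
6 | T1 LOAD | counter=3 r=(3,3,2,1) succ=(1,0,0,0) retry=(0,0,0,0)
7 | T1 CAS | counter=4 r=(3,3,2,1) succ=(2,0,0,0) retry=(0,0,0,0)
8 | T1 LOAD | counter=4 r=(4,3,2,1) succ=(2,0,0,0) retry=(0,0,0,0)
9 | T1 CAS | counter=5 r=(4,3,2,1) succ=(3,0,0,0) retry=(0,0,0,0)
10 | T2 CAS | counter=5 r=(4,3,2,1) succ=(3,0,0,0) retry=(0,1,0,0)
11 | T2 LOAD | counter=5 r=(4,5,2,1) succ=(3,0,0,0) retry=(0,1,0,0)
12 | T3 CAS | counter=5 r=(4,5,2,1) succ=(3,0,0,0) retry=(0,1,1,0)
13 | T4 CAS | counter=5 r=(4,5,2,1) succ=(3,0,0,0) retry=(0,1,1,1)
14 | T3 LOAD | counter=5 r=(4,5,5,1) succ=(3,0,0,0) retry=(0,1,1,1)
15 | T3 CAS | counter=6 r=(4,5,5,1) succ=(3,0,1,0) retry=(0,1,1,1)
16 | T3 LOAD | counter=6 r=(4,5,6,1) succ=(3,0,1,0) retry=(0,1,1,1)
17 | T2 CAS | counter=6 r=(4,5,6,1) succ=(3,0,1,0) retry=(0,2,1,1)
18 | T3 CAS | counter=7 r=(4,5,6,1) succ=(3,0,2,0) retry=(0,2,1,1)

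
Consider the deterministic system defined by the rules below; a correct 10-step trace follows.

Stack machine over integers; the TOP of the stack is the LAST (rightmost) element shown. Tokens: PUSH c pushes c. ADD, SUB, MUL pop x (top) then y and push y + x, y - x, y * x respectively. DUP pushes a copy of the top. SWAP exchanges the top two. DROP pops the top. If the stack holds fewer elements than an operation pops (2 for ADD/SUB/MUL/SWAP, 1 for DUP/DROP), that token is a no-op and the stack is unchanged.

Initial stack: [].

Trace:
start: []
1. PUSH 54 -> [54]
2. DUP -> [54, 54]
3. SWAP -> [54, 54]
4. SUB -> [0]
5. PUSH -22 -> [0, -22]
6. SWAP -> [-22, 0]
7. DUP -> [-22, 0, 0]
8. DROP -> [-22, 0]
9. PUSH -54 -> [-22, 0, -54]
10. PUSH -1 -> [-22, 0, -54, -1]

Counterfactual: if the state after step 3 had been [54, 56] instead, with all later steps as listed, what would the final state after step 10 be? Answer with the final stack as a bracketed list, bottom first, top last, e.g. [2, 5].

state after step 3 := [54, 56]
4. SUB -> [-2]
5. PUSH -22 -> [-2, -22]
6. SWAP -> [-22, -2]
7. DUP -> [-22, -2, -2]
8. DROP -> [-22, -2]
9. PUSH -54 -> [-22, -2, -54]
10. PUSH -1 -> [-22, -2, -54, -1]

[-22, -2, -54, -1]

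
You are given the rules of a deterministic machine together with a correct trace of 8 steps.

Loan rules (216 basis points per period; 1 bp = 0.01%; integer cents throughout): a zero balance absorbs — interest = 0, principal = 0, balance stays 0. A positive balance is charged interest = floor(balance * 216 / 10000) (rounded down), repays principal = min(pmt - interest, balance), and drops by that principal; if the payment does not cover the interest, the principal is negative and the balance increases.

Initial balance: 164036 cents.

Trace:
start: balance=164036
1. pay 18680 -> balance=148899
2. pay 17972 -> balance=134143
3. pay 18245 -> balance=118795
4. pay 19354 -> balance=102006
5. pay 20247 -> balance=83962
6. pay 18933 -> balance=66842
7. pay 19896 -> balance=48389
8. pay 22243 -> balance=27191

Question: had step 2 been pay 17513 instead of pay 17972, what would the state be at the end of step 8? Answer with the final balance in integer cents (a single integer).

(re-executing from step 2 with the substitution; state before step 2: balance=148899)
2. pay 17513 -> balance=134602
3. pay 18245 -> balance=119264
4. pay 19354 -> balance=102486
5. pay 20247 -> balance=84452
6. pay 18933 -> balance=67343
7. pay 19896 -> balance=48901
8. pay 22243 -> balance=27714

27714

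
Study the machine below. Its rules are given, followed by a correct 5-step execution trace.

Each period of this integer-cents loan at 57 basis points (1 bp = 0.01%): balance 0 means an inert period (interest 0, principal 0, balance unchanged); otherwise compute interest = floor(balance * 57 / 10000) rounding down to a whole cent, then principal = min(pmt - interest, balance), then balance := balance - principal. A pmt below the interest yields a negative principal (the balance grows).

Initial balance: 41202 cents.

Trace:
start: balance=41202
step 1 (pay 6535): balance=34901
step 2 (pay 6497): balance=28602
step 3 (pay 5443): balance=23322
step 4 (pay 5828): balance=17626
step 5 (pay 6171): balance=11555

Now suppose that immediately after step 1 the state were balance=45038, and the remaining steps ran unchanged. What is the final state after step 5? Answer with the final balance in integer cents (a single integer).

21926

state after step 1 := balance=45038
step 2 (pay 6497): balance=38797
step 3 (pay 5443): balance=33575
step 4 (pay 5828): balance=27938
step 5 (pay 6171): balance=21926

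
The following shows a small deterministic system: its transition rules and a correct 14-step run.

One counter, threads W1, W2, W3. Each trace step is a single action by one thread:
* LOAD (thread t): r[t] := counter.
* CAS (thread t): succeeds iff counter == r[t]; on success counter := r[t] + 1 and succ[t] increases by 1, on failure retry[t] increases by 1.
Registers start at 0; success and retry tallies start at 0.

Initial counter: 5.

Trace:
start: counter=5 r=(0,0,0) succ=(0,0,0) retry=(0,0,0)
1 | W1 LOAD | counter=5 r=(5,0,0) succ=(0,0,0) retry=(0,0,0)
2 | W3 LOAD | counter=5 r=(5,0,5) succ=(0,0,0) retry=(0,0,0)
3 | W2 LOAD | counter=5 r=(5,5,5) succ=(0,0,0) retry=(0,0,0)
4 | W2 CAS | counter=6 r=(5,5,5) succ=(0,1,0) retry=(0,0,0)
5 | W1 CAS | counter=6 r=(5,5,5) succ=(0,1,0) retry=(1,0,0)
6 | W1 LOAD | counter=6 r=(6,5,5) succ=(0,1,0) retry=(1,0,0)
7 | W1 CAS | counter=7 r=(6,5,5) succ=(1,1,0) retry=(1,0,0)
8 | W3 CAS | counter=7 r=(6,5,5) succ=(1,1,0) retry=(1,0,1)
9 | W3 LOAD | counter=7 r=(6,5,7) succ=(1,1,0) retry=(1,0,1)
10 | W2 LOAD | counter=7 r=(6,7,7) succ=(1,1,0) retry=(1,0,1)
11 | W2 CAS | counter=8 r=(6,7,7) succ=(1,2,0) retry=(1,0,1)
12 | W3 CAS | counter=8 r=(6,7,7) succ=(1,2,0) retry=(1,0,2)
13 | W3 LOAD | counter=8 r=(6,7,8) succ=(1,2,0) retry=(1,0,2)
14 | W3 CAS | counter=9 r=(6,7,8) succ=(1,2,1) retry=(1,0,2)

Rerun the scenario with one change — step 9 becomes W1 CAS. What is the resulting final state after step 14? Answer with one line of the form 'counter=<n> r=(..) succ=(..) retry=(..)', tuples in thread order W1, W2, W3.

counter=9 r=(6,7,8) succ=(1,2,1) retry=(2,0,2)

(re-executing from step 9 with the substitution; state before step 9: counter=7 r=(6,5,5) succ=(1,1,0) retry=(1,0,1))
9 | W1 CAS | counter=7 r=(6,5,5) succ=(1,1,0) retry=(2,0,1)
10 | W2 LOAD | counter=7 r=(6,7,5) succ=(1,1,0) retry=(2,0,1)
11 | W2 CAS | counter=8 r=(6,7,5) succ=(1,2,0) retry=(2,0,1)
12 | W3 CAS | counter=8 r=(6,7,5) succ=(1,2,0) retry=(2,0,2)
13 | W3 LOAD | counter=8 r=(6,7,8) succ=(1,2,0) retry=(2,0,2)
14 | W3 CAS | counter=9 r=(6,7,8) succ=(1,2,1) retry=(2,0,2)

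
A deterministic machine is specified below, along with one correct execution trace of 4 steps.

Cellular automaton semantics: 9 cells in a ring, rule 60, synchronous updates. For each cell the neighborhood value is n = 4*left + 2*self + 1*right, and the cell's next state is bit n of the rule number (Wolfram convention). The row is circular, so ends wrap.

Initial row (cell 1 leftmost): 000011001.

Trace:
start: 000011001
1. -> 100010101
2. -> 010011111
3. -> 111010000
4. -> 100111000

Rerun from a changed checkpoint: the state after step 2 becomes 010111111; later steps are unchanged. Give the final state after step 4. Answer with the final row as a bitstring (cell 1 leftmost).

state after step 2 := 010111111
3. -> 111100000
4. -> 100010000

100010000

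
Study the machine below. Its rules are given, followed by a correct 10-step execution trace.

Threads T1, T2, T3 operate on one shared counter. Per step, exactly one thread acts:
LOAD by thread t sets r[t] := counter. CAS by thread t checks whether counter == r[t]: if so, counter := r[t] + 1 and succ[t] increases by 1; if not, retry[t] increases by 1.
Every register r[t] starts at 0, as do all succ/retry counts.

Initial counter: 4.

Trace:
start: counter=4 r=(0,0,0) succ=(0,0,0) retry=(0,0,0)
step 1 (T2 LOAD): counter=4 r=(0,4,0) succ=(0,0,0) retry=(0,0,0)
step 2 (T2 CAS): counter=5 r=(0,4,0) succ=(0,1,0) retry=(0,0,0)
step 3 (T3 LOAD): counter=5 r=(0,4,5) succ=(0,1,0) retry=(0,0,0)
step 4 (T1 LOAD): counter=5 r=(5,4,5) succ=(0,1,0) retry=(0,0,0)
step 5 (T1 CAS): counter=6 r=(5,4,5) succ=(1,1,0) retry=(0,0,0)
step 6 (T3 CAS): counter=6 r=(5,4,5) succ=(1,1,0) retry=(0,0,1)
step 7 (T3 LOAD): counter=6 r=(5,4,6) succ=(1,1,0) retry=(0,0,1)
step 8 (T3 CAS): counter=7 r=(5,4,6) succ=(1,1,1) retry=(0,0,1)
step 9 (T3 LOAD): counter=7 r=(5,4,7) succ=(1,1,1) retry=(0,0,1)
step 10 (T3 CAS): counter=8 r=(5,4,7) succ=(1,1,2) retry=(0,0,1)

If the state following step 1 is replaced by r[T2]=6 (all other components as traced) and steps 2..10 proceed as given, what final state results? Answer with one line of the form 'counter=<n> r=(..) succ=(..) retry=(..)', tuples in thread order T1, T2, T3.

state after step 1 := counter=4 r=(0,6,0) succ=(0,0,0) retry=(0,0,0)
step 2 (T2 CAS): counter=4 r=(0,6,0) succ=(0,0,0) retry=(0,1,0)
step 3 (T3 LOAD): counter=4 r=(0,6,4) succ=(0,0,0) retry=(0,1,0)
step 4 (T1 LOAD): counter=4 r=(4,6,4) succ=(0,0,0) retry=(0,1,0)
step 5 (T1 CAS): counter=5 r=(4,6,4) succ=(1,0,0) retry=(0,1,0)
step 6 (T3 CAS): counter=5 r=(4,6,4) succ=(1,0,0) retry=(0,1,1)
step 7 (T3 LOAD): counter=5 r=(4,6,5) succ=(1,0,0) retry=(0,1,1)
step 8 (T3 CAS): counter=6 r=(4,6,5) succ=(1,0,1) retry=(0,1,1)
step 9 (T3 LOAD): counter=6 r=(4,6,6) succ=(1,0,1) retry=(0,1,1)
step 10 (T3 CAS): counter=7 r=(4,6,6) succ=(1,0,2) retry=(0,1,1)

counter=7 r=(4,6,6) succ=(1,0,2) retry=(0,1,1)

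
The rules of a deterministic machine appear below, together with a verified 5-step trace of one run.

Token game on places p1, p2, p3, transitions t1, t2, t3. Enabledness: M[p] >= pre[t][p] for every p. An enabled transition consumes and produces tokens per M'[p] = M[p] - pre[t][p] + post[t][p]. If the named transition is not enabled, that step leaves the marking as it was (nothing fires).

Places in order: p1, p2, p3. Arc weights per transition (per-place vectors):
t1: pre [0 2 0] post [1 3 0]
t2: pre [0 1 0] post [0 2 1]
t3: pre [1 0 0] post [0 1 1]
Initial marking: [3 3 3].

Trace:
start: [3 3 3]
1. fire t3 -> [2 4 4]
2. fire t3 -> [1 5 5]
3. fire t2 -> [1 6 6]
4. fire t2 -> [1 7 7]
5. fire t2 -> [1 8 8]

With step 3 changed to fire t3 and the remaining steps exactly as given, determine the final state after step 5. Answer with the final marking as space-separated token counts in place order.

(re-executing from step 3 with the substitution; state before step 3: [1 5 5])
3. fire t3 -> [0 6 6]
4. fire t2 -> [0 7 7]
5. fire t2 -> [0 8 8]

0 8 8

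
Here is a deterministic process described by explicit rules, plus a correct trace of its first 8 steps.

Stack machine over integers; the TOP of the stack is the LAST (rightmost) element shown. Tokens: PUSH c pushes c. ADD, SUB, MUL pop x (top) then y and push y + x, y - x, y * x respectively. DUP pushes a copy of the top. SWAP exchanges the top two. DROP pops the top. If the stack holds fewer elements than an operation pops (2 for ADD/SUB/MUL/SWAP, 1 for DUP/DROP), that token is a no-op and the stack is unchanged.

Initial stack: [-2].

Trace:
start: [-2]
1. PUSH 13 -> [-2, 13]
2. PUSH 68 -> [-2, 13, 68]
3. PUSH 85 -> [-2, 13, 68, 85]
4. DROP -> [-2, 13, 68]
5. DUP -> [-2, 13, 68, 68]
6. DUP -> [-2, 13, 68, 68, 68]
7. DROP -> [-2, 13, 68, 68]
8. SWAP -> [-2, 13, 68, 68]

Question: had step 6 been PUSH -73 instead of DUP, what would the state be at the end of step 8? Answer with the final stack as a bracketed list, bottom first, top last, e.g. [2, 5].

[-2, 13, 68, 68]

(re-executing from step 6 with the substitution; state before step 6: [-2, 13, 68, 68])
6. PUSH -73 -> [-2, 13, 68, 68, -73]
7. DROP -> [-2, 13, 68, 68]
8. SWAP -> [-2, 13, 68, 68]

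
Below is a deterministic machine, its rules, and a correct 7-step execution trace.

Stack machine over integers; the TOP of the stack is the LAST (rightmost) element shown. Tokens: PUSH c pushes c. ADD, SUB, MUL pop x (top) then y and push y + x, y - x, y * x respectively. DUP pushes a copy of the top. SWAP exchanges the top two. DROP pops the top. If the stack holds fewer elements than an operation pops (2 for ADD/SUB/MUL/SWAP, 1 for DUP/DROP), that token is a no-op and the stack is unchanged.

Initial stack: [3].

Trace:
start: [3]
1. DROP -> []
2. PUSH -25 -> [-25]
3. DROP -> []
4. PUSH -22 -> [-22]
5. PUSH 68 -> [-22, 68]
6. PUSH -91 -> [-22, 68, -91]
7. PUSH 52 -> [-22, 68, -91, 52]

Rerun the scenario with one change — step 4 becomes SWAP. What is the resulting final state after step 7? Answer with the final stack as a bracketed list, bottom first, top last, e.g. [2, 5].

[68, -91, 52]

(re-executing from step 4 with the substitution; state before step 4: [])
4. SWAP -> []
5. PUSH 68 -> [68]
6. PUSH -91 -> [68, -91]
7. PUSH 52 -> [68, -91, 52]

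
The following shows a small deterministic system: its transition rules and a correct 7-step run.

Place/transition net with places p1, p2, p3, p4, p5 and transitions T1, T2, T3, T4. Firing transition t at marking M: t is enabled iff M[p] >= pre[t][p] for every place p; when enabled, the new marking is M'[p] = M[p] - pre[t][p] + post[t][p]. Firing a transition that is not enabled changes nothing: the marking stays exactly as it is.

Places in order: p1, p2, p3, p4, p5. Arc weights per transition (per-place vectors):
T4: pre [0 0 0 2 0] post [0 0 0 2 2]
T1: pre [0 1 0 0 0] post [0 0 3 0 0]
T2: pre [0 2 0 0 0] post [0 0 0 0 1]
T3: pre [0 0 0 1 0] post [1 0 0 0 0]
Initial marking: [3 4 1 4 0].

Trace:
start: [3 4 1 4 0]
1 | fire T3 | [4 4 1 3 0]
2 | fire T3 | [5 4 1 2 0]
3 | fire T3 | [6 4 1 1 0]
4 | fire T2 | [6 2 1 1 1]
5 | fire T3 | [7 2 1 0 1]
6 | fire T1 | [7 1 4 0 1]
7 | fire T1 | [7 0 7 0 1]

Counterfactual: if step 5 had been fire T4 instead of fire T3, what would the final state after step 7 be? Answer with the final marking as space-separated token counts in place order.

(re-executing from step 5 with the substitution; state before step 5: [6 2 1 1 1])
5 | fire T4 | [6 2 1 1 1]
6 | fire T1 | [6 1 4 1 1]
7 | fire T1 | [6 0 7 1 1]

6 0 7 1 1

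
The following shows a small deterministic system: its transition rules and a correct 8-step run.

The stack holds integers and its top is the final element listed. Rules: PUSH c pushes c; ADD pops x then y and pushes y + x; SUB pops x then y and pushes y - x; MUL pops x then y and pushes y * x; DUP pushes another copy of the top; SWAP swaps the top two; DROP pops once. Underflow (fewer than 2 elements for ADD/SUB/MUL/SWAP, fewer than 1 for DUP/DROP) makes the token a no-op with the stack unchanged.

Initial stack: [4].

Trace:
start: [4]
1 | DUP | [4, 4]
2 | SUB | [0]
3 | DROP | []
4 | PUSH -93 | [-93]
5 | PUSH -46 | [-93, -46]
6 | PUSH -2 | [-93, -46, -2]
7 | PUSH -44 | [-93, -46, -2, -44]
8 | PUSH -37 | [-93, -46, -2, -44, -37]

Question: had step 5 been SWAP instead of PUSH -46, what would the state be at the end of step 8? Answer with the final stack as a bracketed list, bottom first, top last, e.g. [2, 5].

[-93, -2, -44, -37]

(re-executing from step 5 with the substitution; state before step 5: [-93])
5 | SWAP | [-93]
6 | PUSH -2 | [-93, -2]
7 | PUSH -44 | [-93, -2, -44]
8 | PUSH -37 | [-93, -2, -44, -37]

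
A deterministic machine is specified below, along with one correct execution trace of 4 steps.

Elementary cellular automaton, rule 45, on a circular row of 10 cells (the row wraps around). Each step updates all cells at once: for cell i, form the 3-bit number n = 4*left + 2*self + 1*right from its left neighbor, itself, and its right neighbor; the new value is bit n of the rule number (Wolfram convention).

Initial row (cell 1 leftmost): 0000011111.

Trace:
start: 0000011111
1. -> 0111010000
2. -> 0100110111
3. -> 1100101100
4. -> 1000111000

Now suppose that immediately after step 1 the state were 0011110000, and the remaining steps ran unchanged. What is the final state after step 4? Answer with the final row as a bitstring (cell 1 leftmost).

state after step 1 := 0011110000
2. -> 1010000111
3. -> 0110110100
4. -> 0101101101

0101101101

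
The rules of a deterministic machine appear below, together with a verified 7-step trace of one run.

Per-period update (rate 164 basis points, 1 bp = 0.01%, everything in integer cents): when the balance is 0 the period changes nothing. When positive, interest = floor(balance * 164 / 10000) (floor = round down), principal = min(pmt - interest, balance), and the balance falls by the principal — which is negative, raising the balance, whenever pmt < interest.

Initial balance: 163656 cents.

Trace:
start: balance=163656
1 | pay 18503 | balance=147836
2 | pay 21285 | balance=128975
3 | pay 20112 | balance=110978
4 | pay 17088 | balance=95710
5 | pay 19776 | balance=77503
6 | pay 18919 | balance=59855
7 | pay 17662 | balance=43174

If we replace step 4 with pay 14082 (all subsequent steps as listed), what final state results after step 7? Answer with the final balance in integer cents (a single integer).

(re-executing from step 4 with the substitution; state before step 4: balance=110978)
4 | pay 14082 | balance=98716
5 | pay 19776 | balance=80558
6 | pay 18919 | balance=62960
7 | pay 17662 | balance=46330

46330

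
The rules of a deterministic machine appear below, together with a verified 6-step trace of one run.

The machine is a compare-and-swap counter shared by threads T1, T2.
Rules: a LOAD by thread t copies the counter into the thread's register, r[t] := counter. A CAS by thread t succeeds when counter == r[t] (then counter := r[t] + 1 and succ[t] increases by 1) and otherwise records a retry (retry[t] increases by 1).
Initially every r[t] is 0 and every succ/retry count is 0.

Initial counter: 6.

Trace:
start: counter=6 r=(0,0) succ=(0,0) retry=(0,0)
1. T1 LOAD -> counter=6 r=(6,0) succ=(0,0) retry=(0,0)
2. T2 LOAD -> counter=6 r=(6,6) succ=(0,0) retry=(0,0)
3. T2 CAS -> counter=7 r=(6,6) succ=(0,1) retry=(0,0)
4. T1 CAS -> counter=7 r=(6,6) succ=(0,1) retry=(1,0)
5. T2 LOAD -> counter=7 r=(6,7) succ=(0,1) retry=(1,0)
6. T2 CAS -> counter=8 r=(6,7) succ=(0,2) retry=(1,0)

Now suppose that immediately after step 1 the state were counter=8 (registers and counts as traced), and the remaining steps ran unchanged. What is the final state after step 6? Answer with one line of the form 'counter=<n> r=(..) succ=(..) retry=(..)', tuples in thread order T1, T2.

counter=10 r=(6,9) succ=(0,2) retry=(1,0)

state after step 1 := counter=8 r=(6,0) succ=(0,0) retry=(0,0)
2. T2 LOAD -> counter=8 r=(6,8) succ=(0,0) retry=(0,0)
3. T2 CAS -> counter=9 r=(6,8) succ=(0,1) retry=(0,0)
4. T1 CAS -> counter=9 r=(6,8) succ=(0,1) retry=(1,0)
5. T2 LOAD -> counter=9 r=(6,9) succ=(0,1) retry=(1,0)
6. T2 CAS -> counter=10 r=(6,9) succ=(0,2) retry=(1,0)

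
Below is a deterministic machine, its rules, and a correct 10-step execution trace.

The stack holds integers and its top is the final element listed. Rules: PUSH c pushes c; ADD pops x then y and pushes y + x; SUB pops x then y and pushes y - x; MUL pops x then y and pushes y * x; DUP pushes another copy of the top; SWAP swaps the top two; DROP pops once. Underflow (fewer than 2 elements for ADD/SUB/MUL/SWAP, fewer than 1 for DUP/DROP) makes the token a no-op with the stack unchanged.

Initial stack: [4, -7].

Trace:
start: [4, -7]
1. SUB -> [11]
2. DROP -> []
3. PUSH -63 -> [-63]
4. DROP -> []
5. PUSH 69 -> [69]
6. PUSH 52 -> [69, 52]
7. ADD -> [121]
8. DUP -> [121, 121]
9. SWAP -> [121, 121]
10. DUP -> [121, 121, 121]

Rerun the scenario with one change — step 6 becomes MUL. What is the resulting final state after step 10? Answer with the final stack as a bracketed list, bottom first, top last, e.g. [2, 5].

(re-executing from step 6 with the substitution; state before step 6: [69])
6. MUL -> [69]
7. ADD -> [69]
8. DUP -> [69, 69]
9. SWAP -> [69, 69]
10. DUP -> [69, 69, 69]

[69, 69, 69]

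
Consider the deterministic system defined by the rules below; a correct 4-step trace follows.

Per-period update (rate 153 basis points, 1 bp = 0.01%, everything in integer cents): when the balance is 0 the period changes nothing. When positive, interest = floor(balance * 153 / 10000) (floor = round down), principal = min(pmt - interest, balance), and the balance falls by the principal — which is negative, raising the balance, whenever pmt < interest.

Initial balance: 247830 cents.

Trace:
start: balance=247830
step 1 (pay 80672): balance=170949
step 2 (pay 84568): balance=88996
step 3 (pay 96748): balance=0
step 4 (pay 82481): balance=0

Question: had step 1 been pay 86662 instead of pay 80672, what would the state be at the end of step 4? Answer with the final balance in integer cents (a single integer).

(re-executing from step 1 with the substitution; state before step 1: balance=247830)
step 1 (pay 86662): balance=164959
step 2 (pay 84568): balance=82914
step 3 (pay 96748): balance=0
step 4 (pay 82481): balance=0

0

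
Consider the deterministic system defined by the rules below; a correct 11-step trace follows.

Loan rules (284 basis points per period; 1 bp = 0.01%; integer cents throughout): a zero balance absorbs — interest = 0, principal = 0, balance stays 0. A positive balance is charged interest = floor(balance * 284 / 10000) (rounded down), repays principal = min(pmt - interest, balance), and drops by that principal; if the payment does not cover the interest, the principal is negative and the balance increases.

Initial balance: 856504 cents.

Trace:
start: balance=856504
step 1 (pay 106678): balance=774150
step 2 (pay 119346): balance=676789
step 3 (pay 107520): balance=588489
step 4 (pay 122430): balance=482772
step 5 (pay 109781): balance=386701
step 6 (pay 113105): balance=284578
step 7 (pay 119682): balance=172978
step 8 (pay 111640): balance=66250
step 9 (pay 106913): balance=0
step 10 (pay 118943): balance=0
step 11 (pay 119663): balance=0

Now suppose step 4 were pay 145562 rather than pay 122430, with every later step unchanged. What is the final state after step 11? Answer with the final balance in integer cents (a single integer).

0

(re-executing from step 4 with the substitution; state before step 4: balance=588489)
step 4 (pay 145562): balance=459640
step 5 (pay 109781): balance=362912
step 6 (pay 113105): balance=260113
step 7 (pay 119682): balance=147818
step 8 (pay 111640): balance=40376
step 9 (pay 106913): balance=0
step 10 (pay 118943): balance=0
step 11 (pay 119663): balance=0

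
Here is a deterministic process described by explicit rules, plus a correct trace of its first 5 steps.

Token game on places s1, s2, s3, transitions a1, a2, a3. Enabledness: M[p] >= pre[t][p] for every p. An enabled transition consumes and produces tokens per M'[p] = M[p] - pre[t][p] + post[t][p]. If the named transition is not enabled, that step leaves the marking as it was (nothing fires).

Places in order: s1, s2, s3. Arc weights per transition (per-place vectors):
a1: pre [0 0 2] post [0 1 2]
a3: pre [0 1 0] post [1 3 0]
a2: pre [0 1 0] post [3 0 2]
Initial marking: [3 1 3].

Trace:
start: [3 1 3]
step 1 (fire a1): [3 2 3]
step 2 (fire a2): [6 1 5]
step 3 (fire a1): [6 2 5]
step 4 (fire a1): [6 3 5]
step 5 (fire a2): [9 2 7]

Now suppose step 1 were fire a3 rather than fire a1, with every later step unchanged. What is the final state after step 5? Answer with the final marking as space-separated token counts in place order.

(re-executing from step 1 with the substitution; state before step 1: [3 1 3])
step 1 (fire a3): [4 3 3]
step 2 (fire a2): [7 2 5]
step 3 (fire a1): [7 3 5]
step 4 (fire a1): [7 4 5]
step 5 (fire a2): [10 3 7]

10 3 7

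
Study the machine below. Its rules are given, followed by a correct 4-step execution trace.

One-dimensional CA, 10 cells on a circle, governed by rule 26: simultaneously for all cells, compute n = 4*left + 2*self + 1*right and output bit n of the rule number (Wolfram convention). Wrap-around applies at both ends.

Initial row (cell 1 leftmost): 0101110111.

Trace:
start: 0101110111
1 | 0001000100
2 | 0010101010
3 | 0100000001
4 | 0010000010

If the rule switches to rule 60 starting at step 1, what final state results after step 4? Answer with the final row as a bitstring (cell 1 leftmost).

(re-executing steps 1..4 under rule 60; state before step 1: 0101110111)
1 | 1111001100
2 | 1000101010
3 | 1100111111
4 | 0010100000

0010100000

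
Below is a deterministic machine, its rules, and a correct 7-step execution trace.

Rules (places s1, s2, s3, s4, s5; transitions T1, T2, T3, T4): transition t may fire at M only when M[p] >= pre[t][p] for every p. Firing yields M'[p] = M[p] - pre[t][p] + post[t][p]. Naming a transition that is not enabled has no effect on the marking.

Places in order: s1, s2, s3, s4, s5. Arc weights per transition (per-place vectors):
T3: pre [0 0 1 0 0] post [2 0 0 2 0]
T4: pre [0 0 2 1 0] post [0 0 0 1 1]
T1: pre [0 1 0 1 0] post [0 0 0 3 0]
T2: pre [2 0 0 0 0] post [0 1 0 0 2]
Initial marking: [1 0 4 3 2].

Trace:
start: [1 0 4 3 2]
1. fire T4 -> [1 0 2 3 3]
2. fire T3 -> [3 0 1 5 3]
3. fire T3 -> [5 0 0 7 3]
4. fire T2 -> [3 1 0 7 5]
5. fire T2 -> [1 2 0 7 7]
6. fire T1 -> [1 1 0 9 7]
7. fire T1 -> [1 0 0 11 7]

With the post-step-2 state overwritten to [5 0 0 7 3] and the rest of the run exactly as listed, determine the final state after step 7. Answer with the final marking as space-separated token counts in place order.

1 0 0 11 7

state after step 2 := [5 0 0 7 3]
3. fire T3 -> [5 0 0 7 3]
4. fire T2 -> [3 1 0 7 5]
5. fire T2 -> [1 2 0 7 7]
6. fire T1 -> [1 1 0 9 7]
7. fire T1 -> [1 0 0 11 7]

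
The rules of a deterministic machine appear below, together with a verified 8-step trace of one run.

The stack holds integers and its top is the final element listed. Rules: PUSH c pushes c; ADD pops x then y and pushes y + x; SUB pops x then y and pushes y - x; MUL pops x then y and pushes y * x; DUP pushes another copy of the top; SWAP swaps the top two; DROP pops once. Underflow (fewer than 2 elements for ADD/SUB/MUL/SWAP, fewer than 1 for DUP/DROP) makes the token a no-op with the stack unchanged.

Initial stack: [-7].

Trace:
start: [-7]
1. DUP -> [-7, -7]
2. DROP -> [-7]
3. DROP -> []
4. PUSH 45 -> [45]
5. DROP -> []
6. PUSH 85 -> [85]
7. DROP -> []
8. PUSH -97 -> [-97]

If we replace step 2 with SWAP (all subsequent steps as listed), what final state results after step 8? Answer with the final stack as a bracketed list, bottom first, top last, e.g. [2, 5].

(re-executing from step 2 with the substitution; state before step 2: [-7, -7])
2. SWAP -> [-7, -7]
3. DROP -> [-7]
4. PUSH 45 -> [-7, 45]
5. DROP -> [-7]
6. PUSH 85 -> [-7, 85]
7. DROP -> [-7]
8. PUSH -97 -> [-7, -97]

[-7, -97]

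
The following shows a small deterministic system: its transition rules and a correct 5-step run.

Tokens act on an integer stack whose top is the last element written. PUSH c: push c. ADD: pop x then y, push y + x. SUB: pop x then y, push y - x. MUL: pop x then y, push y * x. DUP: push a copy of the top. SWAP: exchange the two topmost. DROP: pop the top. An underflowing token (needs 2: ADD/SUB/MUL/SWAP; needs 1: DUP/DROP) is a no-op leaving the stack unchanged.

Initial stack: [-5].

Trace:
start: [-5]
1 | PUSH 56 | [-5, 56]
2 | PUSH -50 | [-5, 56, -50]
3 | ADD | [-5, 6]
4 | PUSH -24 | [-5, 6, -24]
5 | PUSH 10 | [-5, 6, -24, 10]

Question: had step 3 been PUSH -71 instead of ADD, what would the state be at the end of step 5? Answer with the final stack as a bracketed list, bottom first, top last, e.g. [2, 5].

[-5, 56, -50, -71, -24, 10]

(re-executing from step 3 with the substitution; state before step 3: [-5, 56, -50])
3 | PUSH -71 | [-5, 56, -50, -71]
4 | PUSH -24 | [-5, 56, -50, -71, -24]
5 | PUSH 10 | [-5, 56, -50, -71, -24, 10]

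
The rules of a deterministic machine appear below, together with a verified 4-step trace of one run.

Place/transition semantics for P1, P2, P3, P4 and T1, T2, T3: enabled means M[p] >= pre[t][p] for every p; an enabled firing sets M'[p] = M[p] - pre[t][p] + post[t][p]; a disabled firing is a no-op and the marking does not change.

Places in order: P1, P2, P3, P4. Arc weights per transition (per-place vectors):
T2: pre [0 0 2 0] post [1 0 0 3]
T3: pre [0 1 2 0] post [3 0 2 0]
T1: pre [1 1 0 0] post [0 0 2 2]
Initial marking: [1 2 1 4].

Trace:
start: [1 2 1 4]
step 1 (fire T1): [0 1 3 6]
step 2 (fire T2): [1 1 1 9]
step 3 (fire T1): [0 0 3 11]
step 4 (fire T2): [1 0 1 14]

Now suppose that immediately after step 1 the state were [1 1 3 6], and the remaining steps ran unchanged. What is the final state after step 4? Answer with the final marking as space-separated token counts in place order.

state after step 1 := [1 1 3 6]
step 2 (fire T2): [2 1 1 9]
step 3 (fire T1): [1 0 3 11]
step 4 (fire T2): [2 0 1 14]

2 0 1 14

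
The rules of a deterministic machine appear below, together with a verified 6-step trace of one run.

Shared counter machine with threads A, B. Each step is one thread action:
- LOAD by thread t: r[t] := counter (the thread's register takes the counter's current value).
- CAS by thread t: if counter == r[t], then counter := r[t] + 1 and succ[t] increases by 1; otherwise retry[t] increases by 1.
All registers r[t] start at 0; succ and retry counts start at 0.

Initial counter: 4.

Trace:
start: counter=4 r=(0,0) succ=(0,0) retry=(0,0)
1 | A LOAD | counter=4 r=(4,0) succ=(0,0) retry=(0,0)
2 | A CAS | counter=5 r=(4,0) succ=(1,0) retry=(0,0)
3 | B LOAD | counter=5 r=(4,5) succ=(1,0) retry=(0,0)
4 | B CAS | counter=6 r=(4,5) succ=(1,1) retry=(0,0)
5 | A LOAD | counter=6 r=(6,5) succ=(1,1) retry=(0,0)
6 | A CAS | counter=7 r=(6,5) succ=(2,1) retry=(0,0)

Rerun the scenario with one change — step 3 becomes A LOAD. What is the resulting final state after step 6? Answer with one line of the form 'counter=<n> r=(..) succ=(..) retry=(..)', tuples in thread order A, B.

counter=6 r=(5,0) succ=(2,0) retry=(0,1)

(re-executing from step 3 with the substitution; state before step 3: counter=5 r=(4,0) succ=(1,0) retry=(0,0))
3 | A LOAD | counter=5 r=(5,0) succ=(1,0) retry=(0,0)
4 | B CAS | counter=5 r=(5,0) succ=(1,0) retry=(0,1)
5 | A LOAD | counter=5 r=(5,0) succ=(1,0) retry=(0,1)
6 | A CAS | counter=6 r=(5,0) succ=(2,0) retry=(0,1)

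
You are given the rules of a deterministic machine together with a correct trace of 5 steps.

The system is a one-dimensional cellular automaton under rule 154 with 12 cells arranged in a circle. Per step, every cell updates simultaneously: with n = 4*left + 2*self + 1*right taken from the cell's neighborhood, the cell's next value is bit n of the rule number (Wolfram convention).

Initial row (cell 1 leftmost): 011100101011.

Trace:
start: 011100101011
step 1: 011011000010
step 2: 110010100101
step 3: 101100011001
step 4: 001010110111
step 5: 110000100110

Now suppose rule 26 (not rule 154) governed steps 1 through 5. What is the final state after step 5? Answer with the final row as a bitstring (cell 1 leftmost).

(re-executing steps 1..5 under rule 26; state before step 1: 011100101011)
step 1: 010011000010
step 2: 101110100101
step 3: 001000011001
step 4: 110100110110
step 5: 100011100100

100011100100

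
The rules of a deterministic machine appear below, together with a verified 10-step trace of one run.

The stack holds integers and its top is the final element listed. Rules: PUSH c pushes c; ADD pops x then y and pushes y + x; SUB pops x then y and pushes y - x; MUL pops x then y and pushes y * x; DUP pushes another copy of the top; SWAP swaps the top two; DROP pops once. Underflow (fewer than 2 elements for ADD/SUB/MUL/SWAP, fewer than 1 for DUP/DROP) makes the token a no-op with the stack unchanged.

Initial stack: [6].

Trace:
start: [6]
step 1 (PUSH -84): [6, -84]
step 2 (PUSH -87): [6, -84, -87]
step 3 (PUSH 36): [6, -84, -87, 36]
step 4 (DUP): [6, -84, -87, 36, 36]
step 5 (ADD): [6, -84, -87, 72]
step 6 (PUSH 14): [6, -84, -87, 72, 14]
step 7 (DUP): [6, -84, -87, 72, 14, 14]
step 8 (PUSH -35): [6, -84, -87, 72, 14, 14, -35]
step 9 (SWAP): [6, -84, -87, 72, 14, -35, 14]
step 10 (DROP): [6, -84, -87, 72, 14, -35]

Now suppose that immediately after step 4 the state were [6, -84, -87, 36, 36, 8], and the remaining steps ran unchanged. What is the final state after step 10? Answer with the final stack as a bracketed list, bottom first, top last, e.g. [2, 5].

state after step 4 := [6, -84, -87, 36, 36, 8]
step 5 (ADD): [6, -84, -87, 36, 44]
step 6 (PUSH 14): [6, -84, -87, 36, 44, 14]
step 7 (DUP): [6, -84, -87, 36, 44, 14, 14]
step 8 (PUSH -35): [6, -84, -87, 36, 44, 14, 14, -35]
step 9 (SWAP): [6, -84, -87, 36, 44, 14, -35, 14]
step 10 (DROP): [6, -84, -87, 36, 44, 14, -35]

[6, -84, -87, 36, 44, 14, -35]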